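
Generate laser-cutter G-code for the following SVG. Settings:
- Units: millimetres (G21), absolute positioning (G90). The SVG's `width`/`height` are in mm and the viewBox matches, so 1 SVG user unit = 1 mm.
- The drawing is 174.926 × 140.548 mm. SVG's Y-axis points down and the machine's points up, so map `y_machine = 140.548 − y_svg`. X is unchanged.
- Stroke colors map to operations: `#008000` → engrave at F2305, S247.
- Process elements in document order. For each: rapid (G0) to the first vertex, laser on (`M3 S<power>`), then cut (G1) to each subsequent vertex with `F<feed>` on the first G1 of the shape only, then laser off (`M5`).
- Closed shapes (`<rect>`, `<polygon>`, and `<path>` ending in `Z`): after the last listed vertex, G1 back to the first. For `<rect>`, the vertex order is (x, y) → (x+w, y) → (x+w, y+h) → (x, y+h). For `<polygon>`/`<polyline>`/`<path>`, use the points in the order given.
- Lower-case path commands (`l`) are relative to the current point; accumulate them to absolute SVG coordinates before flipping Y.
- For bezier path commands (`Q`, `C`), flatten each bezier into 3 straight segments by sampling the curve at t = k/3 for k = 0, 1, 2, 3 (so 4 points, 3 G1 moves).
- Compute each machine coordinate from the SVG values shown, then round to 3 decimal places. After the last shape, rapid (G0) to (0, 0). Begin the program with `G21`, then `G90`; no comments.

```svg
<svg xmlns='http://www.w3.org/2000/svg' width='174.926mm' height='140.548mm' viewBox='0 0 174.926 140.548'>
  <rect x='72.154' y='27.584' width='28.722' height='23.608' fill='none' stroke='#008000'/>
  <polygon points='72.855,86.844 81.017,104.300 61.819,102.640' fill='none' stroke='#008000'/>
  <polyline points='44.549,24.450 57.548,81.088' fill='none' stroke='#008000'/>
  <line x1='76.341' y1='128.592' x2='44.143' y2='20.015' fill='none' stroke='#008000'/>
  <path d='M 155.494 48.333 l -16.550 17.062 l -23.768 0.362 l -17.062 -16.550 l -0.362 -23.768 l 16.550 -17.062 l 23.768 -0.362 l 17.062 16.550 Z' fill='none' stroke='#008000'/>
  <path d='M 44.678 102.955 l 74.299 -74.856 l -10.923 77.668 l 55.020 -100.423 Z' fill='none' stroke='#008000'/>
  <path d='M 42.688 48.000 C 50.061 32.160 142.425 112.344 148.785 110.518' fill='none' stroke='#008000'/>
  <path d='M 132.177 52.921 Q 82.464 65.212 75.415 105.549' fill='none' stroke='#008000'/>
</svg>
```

G21
G90
G0 X72.154 Y112.964
M3 S247
G1 X100.876 Y112.964 F2305
G1 X100.876 Y89.356
G1 X72.154 Y89.356
G1 X72.154 Y112.964
M5
G0 X72.855 Y53.704
M3 S247
G1 X81.017 Y36.248 F2305
G1 X61.819 Y37.908
G1 X72.855 Y53.704
M5
G0 X44.549 Y116.098
M3 S247
G1 X57.548 Y59.460 F2305
M5
G0 X76.341 Y11.956
M3 S247
G1 X44.143 Y120.533 F2305
M5
G0 X155.494 Y92.215
M3 S247
G1 X138.944 Y75.153 F2305
G1 X115.176 Y74.791
G1 X98.114 Y91.341
G1 X97.752 Y115.109
G1 X114.302 Y132.171
G1 X138.070 Y132.533
G1 X155.132 Y115.983
G1 X155.494 Y92.215
M5
G0 X44.678 Y37.593
M3 S247
G1 X118.977 Y112.449 F2305
G1 X108.054 Y34.781
G1 X163.074 Y135.204
G1 X44.678 Y37.593
M5
G0 X42.688 Y92.548
M3 S247
G1 X72.058 Y82.974 F2305
G1 X120.090 Y48.947
G1 X148.785 Y30.030
M5
G0 X132.177 Y87.627
M3 S247
G1 X103.775 Y76.317 F2305
G1 X84.855 Y58.774
G1 X75.415 Y34.999
M5
G0 X0.000 Y0.000

Since the viewBox matches the mm dimensions, user units are millimetres directly. The only transform is the Y-flip y_m = 140.548 − y_svg.

Shape 1 is a rectangle drawn with `<rect>`. Its stroke #008000 means engrave at S247, F2305. After flipping Y the toolpath is (72.154,112.964) → (100.876,112.964) → (100.876,89.356) → (72.154,89.356) → (72.154,112.964), returning to the start.

Shape 2 is a regular polygon drawn with `<polygon>`. Its stroke #008000 means engrave at S247, F2305. After flipping Y the toolpath is (72.855,53.704) → (81.017,36.248) → (61.819,37.908) → (72.855,53.704), returning to the start.

Shape 3 is a line segment drawn with `<polyline>`. Its stroke #008000 means engrave at S247, F2305. After flipping Y the toolpath is (44.549,116.098) → (57.548,59.460).

Shape 4 is a line segment drawn with `<line>`. Its stroke #008000 means engrave at S247, F2305. After flipping Y the toolpath is (76.341,11.956) → (44.143,120.533).

Shape 5 is a regular polygon drawn with `<path>`. Its stroke #008000 means engrave at S247, F2305. After flipping Y the toolpath is (155.494,92.215) → (138.944,75.153) → (115.176,74.791) → (98.114,91.341) → (97.752,115.109) → (114.302,132.171) → (138.070,132.533) → (155.132,115.983) → (155.494,92.215), returning to the start.

Shape 6 is a closed polygon drawn with `<path>`. Its stroke #008000 means engrave at S247, F2305. After flipping Y the toolpath is (44.678,37.593) → (118.977,112.449) → (108.054,34.781) → (163.074,135.204) → (44.678,37.593), returning to the start.

Shape 7 is a cubic bezier drawn with `<path>`. Its stroke #008000 means engrave at S247, F2305. After flipping Y the toolpath is (42.688,92.548) → (72.058,82.974) → (120.090,48.947) → (148.785,30.030).

Shape 8 is a quadratic bezier drawn with `<path>`. Its stroke #008000 means engrave at S247, F2305. After flipping Y the toolpath is (132.177,87.627) → (103.775,76.317) → (84.855,58.774) → (75.415,34.999).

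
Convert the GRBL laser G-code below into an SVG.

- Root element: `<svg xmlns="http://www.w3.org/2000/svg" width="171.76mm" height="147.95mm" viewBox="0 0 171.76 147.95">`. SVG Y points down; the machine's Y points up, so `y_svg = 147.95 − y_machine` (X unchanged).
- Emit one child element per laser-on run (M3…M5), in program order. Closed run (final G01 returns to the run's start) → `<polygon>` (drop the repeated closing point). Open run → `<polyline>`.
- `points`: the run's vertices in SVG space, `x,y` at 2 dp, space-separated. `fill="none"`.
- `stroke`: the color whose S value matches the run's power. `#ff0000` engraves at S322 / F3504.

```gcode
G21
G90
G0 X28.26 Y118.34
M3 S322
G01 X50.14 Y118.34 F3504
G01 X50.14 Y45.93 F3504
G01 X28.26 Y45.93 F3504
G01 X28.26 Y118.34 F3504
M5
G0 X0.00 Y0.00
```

y_svg = 147.95 − y_m. Every run uses S322, so all elements get stroke `#ff0000` (engrave).

[1] closed run; points: 28.26,29.61 50.14,29.61 50.14,102.02 28.26,102.02

<svg xmlns="http://www.w3.org/2000/svg" width="171.76mm" height="147.95mm" viewBox="0 0 171.76 147.95">
  <polygon points="28.26,29.61 50.14,29.61 50.14,102.02 28.26,102.02" fill="none" stroke="#ff0000"/>
</svg>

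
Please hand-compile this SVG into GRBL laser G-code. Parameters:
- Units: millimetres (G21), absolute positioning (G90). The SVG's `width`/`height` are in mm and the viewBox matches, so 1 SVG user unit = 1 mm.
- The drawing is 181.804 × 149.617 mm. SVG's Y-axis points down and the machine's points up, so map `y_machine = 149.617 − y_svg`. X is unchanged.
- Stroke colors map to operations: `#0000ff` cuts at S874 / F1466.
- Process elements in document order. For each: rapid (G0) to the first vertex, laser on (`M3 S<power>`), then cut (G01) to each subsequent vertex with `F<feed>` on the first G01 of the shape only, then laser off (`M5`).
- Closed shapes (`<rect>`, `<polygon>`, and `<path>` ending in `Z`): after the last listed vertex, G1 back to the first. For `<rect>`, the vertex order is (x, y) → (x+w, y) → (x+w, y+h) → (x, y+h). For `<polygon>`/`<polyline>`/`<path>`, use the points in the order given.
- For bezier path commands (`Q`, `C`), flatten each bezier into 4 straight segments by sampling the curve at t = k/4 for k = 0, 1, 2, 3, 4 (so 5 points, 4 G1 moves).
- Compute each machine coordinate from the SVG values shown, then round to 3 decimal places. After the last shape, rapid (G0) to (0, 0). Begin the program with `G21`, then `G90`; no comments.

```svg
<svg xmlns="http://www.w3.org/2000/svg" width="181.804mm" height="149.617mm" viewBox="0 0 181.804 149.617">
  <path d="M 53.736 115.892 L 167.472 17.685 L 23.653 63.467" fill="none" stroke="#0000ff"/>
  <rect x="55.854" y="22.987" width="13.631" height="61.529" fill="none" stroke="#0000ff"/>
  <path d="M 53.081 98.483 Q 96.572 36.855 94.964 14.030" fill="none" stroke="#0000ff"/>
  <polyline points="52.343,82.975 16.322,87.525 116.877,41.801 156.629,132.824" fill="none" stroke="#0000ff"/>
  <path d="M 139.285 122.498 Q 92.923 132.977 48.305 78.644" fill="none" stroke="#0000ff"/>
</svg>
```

Since the viewBox matches the mm dimensions, user units are millimetres directly. The only transform is the Y-flip y_m = 149.617 − y_svg.

Shape 1 is a open polyline drawn with `<path>`. Its stroke #0000ff means cut at S874, F1466. After flipping Y the toolpath is (53.736,33.725) → (167.472,131.932) → (23.653,86.150).

Shape 2 is a rectangle drawn with `<rect>`. Its stroke #0000ff means cut at S874, F1466. After flipping Y the toolpath is (55.854,126.630) → (69.485,126.630) → (69.485,65.101) → (55.854,65.101) → (55.854,126.630), returning to the start.

Shape 3 is a quadratic bezier drawn with `<path>`. Its stroke #0000ff means cut at S874, F1466. After flipping Y the toolpath is (53.081,51.134) → (72.008,79.523) → (85.297,103.061) → (92.949,121.749) → (94.964,135.587).

Shape 4 is a open polyline drawn with `<polyline>`. Its stroke #0000ff means cut at S874, F1466. After flipping Y the toolpath is (52.343,66.642) → (16.322,62.092) → (116.877,107.816) → (156.629,16.793).

Shape 5 is a quadratic bezier drawn with `<path>`. Its stroke #0000ff means cut at S874, F1466. After flipping Y the toolpath is (139.285,27.119) → (116.213,25.930) → (93.359,32.843) → (70.723,47.857) → (48.305,70.973).

G21
G90
G0 X53.736 Y33.725
M3 S874
G01 X167.472 Y131.932 F1466
G01 X23.653 Y86.150
M5
G0 X55.854 Y126.630
M3 S874
G01 X69.485 Y126.630 F1466
G01 X69.485 Y65.101
G01 X55.854 Y65.101
G01 X55.854 Y126.630
M5
G0 X53.081 Y51.134
M3 S874
G01 X72.008 Y79.523 F1466
G01 X85.297 Y103.061
G01 X92.949 Y121.749
G01 X94.964 Y135.587
M5
G0 X52.343 Y66.642
M3 S874
G01 X16.322 Y62.092 F1466
G01 X116.877 Y107.816
G01 X156.629 Y16.793
M5
G0 X139.285 Y27.119
M3 S874
G01 X116.213 Y25.930 F1466
G01 X93.359 Y32.843
G01 X70.723 Y47.857
G01 X48.305 Y70.973
M5
G0 X0.000 Y0.000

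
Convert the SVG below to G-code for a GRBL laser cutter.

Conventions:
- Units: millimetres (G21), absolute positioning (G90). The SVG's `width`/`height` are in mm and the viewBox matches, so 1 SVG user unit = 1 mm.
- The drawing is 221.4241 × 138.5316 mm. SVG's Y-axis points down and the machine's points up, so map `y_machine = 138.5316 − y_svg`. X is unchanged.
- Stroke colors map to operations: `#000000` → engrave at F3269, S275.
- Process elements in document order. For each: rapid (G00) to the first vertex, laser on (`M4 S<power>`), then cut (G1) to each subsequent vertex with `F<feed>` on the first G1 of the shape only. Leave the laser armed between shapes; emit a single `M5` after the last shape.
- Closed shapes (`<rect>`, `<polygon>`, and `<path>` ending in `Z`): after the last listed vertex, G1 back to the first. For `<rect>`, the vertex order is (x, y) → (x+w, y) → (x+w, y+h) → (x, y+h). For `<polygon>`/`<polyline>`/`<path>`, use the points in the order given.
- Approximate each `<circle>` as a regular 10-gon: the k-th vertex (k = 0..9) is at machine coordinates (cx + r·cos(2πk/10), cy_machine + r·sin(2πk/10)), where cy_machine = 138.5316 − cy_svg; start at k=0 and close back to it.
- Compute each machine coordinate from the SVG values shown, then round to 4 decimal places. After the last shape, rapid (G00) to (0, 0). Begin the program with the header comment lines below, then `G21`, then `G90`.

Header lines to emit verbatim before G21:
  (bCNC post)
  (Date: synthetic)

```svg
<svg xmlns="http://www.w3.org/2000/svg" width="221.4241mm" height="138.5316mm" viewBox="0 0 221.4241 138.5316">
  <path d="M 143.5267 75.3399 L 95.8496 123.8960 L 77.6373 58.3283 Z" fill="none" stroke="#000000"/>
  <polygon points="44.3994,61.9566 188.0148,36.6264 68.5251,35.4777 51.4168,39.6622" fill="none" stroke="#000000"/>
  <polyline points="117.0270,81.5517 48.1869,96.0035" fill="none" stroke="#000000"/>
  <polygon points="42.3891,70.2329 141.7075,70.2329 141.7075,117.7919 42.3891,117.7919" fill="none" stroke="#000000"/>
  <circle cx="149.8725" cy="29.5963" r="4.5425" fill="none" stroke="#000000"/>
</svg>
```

Since the viewBox matches the mm dimensions, user units are millimetres directly. The only transform is the Y-flip y_m = 138.5316 − y_svg.

Shape 1 is a regular polygon drawn with `<path>`. Its stroke #000000 means engrave at S275, F3269. After flipping Y the toolpath is (143.5267,63.1917) → (95.8496,14.6356) → (77.6373,80.2033) → (143.5267,63.1917), returning to the start.

Shape 2 is a closed polygon drawn with `<polygon>`. Its stroke #000000 means engrave at S275, F3269. After flipping Y the toolpath is (44.3994,76.5750) → (188.0148,101.9052) → (68.5251,103.0539) → (51.4168,98.8694) → (44.3994,76.5750), returning to the start.

Shape 3 is a line segment drawn with `<polyline>`. Its stroke #000000 means engrave at S275, F3269. After flipping Y the toolpath is (117.0270,56.9799) → (48.1869,42.5281).

Shape 4 is a rectangle drawn with `<polygon>`. Its stroke #000000 means engrave at S275, F3269. After flipping Y the toolpath is (42.3891,68.2987) → (141.7075,68.2987) → (141.7075,20.7397) → (42.3891,20.7397) → (42.3891,68.2987), returning to the start.

Shape 5 is a circle drawn with `<circle>`. Its stroke #000000 means engrave at S275, F3269. After flipping Y the toolpath is (154.4150,108.9353) → (153.5475,111.6053) → (151.2762,113.2555) → (148.4688,113.2555) → (146.1975,111.6053) → (145.3300,108.9353) → (146.1975,106.2653) → (148.4688,104.6151) → (151.2762,104.6151) → (153.5475,106.2653) → (154.4150,108.9353), returning to the start.

(bCNC post)
(Date: synthetic)
G21
G90
G00 X143.5267 Y63.1917
M4 S275
G1 X95.8496 Y14.6356 F3269
G1 X77.6373 Y80.2033
G1 X143.5267 Y63.1917
G00 X44.3994 Y76.5750
M4 S275
G1 X188.0148 Y101.9052 F3269
G1 X68.5251 Y103.0539
G1 X51.4168 Y98.8694
G1 X44.3994 Y76.5750
G00 X117.0270 Y56.9799
M4 S275
G1 X48.1869 Y42.5281 F3269
G00 X42.3891 Y68.2987
M4 S275
G1 X141.7075 Y68.2987 F3269
G1 X141.7075 Y20.7397
G1 X42.3891 Y20.7397
G1 X42.3891 Y68.2987
G00 X154.4150 Y108.9353
M4 S275
G1 X153.5475 Y111.6053 F3269
G1 X151.2762 Y113.2555
G1 X148.4688 Y113.2555
G1 X146.1975 Y111.6053
G1 X145.3300 Y108.9353
G1 X146.1975 Y106.2653
G1 X148.4688 Y104.6151
G1 X151.2762 Y104.6151
G1 X153.5475 Y106.2653
G1 X154.4150 Y108.9353
M5
G00 X0.0000 Y0.0000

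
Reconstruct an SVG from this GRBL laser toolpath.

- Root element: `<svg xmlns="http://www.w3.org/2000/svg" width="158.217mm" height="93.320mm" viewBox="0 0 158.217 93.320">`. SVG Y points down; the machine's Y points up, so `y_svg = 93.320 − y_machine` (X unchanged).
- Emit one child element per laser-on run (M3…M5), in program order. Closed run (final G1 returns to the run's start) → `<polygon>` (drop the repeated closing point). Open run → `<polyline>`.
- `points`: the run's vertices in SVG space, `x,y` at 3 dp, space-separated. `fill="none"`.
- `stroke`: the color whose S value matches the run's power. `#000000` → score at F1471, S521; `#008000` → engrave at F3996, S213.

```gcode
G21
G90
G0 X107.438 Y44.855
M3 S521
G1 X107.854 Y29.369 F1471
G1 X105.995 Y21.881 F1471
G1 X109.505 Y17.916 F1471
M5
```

<svg xmlns="http://www.w3.org/2000/svg" width="158.217mm" height="93.320mm" viewBox="0 0 158.217 93.320">
  <polyline points="107.438,48.465 107.854,63.951 105.995,71.439 109.505,75.404" fill="none" stroke="#000000"/>
</svg>

Each laser-on run becomes one SVG element. Flip Y back into SVG space with y_svg = 93.320 − y_machine. Every run uses S521, so all elements get stroke `#000000` (score).

Run 1: The run is open, so emit a `<polyline>` with points (Y-flipped): 107.438,48.465 107.854,63.951 105.995,71.439 109.505,75.404.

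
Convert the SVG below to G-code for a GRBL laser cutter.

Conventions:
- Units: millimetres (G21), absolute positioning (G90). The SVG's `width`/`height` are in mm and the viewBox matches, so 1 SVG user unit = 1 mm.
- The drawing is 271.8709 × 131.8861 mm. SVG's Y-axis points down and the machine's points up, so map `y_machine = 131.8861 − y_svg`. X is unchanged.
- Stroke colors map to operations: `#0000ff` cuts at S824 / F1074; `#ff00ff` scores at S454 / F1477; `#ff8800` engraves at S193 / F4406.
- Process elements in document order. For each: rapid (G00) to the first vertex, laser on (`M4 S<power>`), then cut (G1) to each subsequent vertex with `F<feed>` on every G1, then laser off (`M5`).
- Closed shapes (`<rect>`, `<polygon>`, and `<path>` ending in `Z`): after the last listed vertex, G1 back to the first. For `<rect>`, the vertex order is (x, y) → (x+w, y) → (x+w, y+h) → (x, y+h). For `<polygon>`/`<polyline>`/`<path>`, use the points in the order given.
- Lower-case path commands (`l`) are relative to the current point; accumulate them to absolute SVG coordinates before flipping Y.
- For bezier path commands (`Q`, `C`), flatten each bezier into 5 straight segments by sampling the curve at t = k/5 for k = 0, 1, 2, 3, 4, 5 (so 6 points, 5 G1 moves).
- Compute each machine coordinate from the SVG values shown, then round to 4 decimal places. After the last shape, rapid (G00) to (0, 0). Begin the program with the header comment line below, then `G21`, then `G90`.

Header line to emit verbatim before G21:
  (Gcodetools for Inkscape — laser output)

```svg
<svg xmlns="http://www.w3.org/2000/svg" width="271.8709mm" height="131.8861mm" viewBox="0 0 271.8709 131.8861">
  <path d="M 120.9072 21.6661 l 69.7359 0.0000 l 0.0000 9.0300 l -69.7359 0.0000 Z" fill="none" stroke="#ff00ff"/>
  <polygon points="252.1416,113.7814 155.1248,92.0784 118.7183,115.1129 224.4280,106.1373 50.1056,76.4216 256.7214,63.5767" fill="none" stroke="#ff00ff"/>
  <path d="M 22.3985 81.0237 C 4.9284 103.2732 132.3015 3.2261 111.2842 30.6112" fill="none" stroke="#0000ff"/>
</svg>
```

viewBox `0 0 271.8709 131.8861` with mm width/height → 1 unit = 1 mm. Flip: y_m = 131.8861 − y_svg.

**Shape 1** — `<path>` rectangle, stroke `#ff00ff` → score (S454, F1477). Machine vertices: (120.9072,110.2200) → (190.6431,110.2200) → (190.6431,101.1900) → (120.9072,101.1900) → (120.9072,110.2200). Closed: final G1 returns to the first vertex.

**Shape 2** — `<polygon>` closed polygon, stroke `#ff00ff` → score (S454, F1477). Machine vertices: (252.1416,18.1047) → (155.1248,39.8077) → (118.7183,16.7732) → (224.4280,25.7488) → (50.1056,55.4645) → (256.7214,68.3094) → (252.1416,18.1047). Closed: final G1 returns to the first vertex.

**Shape 3** — `<path>` cubic bezier, stroke `#0000ff` → cut (S824, F1074). Control points (SVG): P0=(22.3985,81.0237), P1=(4.9284,103.2732), P2=(132.3015,3.2261), P3=(111.2842,30.6112); sampled at t=k/5. Machine vertices: (22.3985,50.8624) → (26.9518,50.1905) → (52.1922,66.8827) → (84.0445,88.9522) → (108.4336,104.4119) → (111.2842,101.2749). Open path.

(Gcodetools for Inkscape — laser output)
G21
G90
G00 X120.9072 Y110.2200
M4 S454
G1 X190.6431 Y110.2200 F1477
G1 X190.6431 Y101.1900 F1477
G1 X120.9072 Y101.1900 F1477
G1 X120.9072 Y110.2200 F1477
M5
G00 X252.1416 Y18.1047
M4 S454
G1 X155.1248 Y39.8077 F1477
G1 X118.7183 Y16.7732 F1477
G1 X224.4280 Y25.7488 F1477
G1 X50.1056 Y55.4645 F1477
G1 X256.7214 Y68.3094 F1477
G1 X252.1416 Y18.1047 F1477
M5
G00 X22.3985 Y50.8624
M4 S824
G1 X26.9518 Y50.1905 F1074
G1 X52.1922 Y66.8827 F1074
G1 X84.0445 Y88.9522 F1074
G1 X108.4336 Y104.4119 F1074
G1 X111.2842 Y101.2749 F1074
M5
G00 X0.0000 Y0.0000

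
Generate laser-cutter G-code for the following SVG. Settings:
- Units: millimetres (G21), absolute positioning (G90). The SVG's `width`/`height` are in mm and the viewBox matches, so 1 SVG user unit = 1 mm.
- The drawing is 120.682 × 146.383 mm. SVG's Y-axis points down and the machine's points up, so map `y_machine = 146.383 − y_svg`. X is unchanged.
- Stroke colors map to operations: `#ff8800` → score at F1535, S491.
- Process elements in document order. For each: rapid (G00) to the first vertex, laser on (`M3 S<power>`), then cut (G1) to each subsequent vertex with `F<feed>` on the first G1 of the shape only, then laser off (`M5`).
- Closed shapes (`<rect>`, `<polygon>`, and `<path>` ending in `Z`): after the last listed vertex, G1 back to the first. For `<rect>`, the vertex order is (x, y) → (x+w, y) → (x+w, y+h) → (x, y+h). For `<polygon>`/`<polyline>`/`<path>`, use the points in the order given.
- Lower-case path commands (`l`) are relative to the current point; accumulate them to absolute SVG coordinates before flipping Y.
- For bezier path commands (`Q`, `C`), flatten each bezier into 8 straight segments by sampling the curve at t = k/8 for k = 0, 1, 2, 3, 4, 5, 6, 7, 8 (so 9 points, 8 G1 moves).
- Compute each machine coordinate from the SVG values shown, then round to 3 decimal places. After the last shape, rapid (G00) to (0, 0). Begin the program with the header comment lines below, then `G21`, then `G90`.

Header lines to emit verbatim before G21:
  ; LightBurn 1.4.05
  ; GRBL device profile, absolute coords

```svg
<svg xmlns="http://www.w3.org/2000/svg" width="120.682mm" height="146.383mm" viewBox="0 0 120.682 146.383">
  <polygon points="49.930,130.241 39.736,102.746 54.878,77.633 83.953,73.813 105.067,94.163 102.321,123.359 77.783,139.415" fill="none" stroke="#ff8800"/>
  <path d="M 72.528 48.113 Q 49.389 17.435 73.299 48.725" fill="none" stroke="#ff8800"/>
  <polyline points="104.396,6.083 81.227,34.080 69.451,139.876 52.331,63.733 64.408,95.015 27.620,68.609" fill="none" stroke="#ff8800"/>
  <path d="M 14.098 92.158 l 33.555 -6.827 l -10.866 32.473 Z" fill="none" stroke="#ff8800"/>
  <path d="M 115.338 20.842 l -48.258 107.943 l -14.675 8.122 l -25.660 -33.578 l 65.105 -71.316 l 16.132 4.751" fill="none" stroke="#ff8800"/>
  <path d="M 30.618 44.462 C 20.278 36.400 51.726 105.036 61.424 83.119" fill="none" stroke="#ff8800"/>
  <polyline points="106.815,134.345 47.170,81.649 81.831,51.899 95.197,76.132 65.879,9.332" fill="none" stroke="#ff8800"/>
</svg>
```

1 u = 1 mm; y_m = 146.383 − y.

[1] `<polygon>` regular polygon, #ff8800→score S491 F1535: (49.930,16.142) → (39.736,43.637) → (54.878,68.750) → (83.953,72.570) → (105.067,52.220) → (102.321,23.024) → (77.783,6.968) → (49.930,16.142) (closed)

[2] `<path>` quadratic bezier, #ff8800→score S491 F1535: (72.528,98.270) → (67.478,104.971) → (63.899,109.736) → (61.790,112.564) → (61.151,113.456) → (61.983,112.411) → (64.285,109.430) → (68.057,104.512) → (73.299,97.658)

[3] `<polyline>` open polyline, #ff8800→score S491 F1535: (104.396,140.300) → (81.227,112.303) → (69.451,6.507) → (52.331,82.650) → (64.408,51.368) → (27.620,77.774)

[4] `<path>` regular polygon, #ff8800→score S491 F1535: (14.098,54.225) → (47.653,61.052) → (36.787,28.579) → (14.098,54.225) (closed)

[5] `<path>` open polyline, #ff8800→score S491 F1535: (115.338,125.541) → (67.080,17.598) → (52.405,9.476) → (26.745,43.054) → (91.850,114.370) → (107.982,109.619)

[6] `<path>` cubic bezier, #ff8800→score S491 F1535: (30.618,101.921) → (28.575,101.676) → (29.705,96.200) → (33.264,87.454) → (38.507,77.397) → (44.689,67.990) → (51.065,61.192) → (56.892,58.963) → (61.424,63.264)

[7] `<polyline>` open polyline, #ff8800→score S491 F1535: (106.815,12.038) → (47.170,64.734) → (81.831,94.484) → (95.197,70.251) → (65.879,137.051)

; LightBurn 1.4.05
; GRBL device profile, absolute coords
G21
G90
G00 X49.930 Y16.142
M3 S491
G1 X39.736 Y43.637 F1535
G1 X54.878 Y68.750
G1 X83.953 Y72.570
G1 X105.067 Y52.220
G1 X102.321 Y23.024
G1 X77.783 Y6.968
G1 X49.930 Y16.142
M5
G00 X72.528 Y98.270
M3 S491
G1 X67.478 Y104.971 F1535
G1 X63.899 Y109.736
G1 X61.790 Y112.564
G1 X61.151 Y113.456
G1 X61.983 Y112.411
G1 X64.285 Y109.430
G1 X68.057 Y104.512
G1 X73.299 Y97.658
M5
G00 X104.396 Y140.300
M3 S491
G1 X81.227 Y112.303 F1535
G1 X69.451 Y6.507
G1 X52.331 Y82.650
G1 X64.408 Y51.368
G1 X27.620 Y77.774
M5
G00 X14.098 Y54.225
M3 S491
G1 X47.653 Y61.052 F1535
G1 X36.787 Y28.579
G1 X14.098 Y54.225
M5
G00 X115.338 Y125.541
M3 S491
G1 X67.080 Y17.598 F1535
G1 X52.405 Y9.476
G1 X26.745 Y43.054
G1 X91.850 Y114.370
G1 X107.982 Y109.619
M5
G00 X30.618 Y101.921
M3 S491
G1 X28.575 Y101.676 F1535
G1 X29.705 Y96.200
G1 X33.264 Y87.454
G1 X38.507 Y77.397
G1 X44.689 Y67.990
G1 X51.065 Y61.192
G1 X56.892 Y58.963
G1 X61.424 Y63.264
M5
G00 X106.815 Y12.038
M3 S491
G1 X47.170 Y64.734 F1535
G1 X81.831 Y94.484
G1 X95.197 Y70.251
G1 X65.879 Y137.051
M5
G00 X0.000 Y0.000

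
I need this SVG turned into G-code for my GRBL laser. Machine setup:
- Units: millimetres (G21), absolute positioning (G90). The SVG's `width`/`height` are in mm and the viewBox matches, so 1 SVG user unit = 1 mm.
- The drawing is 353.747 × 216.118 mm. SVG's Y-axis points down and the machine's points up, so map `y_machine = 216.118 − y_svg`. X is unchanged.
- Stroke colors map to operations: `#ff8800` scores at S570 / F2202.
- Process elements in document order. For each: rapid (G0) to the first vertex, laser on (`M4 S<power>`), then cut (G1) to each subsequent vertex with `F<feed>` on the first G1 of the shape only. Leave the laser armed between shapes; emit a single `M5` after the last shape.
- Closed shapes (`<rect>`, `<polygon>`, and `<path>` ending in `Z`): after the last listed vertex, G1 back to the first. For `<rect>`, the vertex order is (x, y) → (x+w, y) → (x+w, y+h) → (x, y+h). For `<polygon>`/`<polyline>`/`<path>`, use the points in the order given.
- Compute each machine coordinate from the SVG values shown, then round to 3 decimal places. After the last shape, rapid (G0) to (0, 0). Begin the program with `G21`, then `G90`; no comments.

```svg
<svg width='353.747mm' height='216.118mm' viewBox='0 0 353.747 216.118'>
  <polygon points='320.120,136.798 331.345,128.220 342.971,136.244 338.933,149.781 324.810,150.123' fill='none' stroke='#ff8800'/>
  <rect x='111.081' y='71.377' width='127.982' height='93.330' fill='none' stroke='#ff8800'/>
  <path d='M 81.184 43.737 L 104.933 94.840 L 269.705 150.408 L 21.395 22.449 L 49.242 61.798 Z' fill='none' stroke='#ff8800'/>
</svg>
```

G21
G90
G0 X320.120 Y79.320
M4 S570
G1 X331.345 Y87.898 F2202
G1 X342.971 Y79.874
G1 X338.933 Y66.337
G1 X324.810 Y65.995
G1 X320.120 Y79.320
G0 X111.081 Y144.741
M4 S570
G1 X239.063 Y144.741 F2202
G1 X239.063 Y51.411
G1 X111.081 Y51.411
G1 X111.081 Y144.741
G0 X81.184 Y172.381
M4 S570
G1 X104.933 Y121.278 F2202
G1 X269.705 Y65.710
G1 X21.395 Y193.669
G1 X49.242 Y154.320
G1 X81.184 Y172.381
M5
G0 X0.000 Y0.000

1 u = 1 mm; y_m = 216.118 − y.

[1] `<polygon>` regular polygon, #ff8800→score S570 F2202: (320.120,79.320) → (331.345,87.898) → (342.971,79.874) → (338.933,66.337) → (324.810,65.995) → (320.120,79.320) (closed)

[2] `<rect>` rectangle, #ff8800→score S570 F2202: (111.081,144.741) → (239.063,144.741) → (239.063,51.411) → (111.081,51.411) → (111.081,144.741) (closed)

[3] `<path>` closed polygon, #ff8800→score S570 F2202: (81.184,172.381) → (104.933,121.278) → (269.705,65.710) → (21.395,193.669) → (49.242,154.320) → (81.184,172.381) (closed)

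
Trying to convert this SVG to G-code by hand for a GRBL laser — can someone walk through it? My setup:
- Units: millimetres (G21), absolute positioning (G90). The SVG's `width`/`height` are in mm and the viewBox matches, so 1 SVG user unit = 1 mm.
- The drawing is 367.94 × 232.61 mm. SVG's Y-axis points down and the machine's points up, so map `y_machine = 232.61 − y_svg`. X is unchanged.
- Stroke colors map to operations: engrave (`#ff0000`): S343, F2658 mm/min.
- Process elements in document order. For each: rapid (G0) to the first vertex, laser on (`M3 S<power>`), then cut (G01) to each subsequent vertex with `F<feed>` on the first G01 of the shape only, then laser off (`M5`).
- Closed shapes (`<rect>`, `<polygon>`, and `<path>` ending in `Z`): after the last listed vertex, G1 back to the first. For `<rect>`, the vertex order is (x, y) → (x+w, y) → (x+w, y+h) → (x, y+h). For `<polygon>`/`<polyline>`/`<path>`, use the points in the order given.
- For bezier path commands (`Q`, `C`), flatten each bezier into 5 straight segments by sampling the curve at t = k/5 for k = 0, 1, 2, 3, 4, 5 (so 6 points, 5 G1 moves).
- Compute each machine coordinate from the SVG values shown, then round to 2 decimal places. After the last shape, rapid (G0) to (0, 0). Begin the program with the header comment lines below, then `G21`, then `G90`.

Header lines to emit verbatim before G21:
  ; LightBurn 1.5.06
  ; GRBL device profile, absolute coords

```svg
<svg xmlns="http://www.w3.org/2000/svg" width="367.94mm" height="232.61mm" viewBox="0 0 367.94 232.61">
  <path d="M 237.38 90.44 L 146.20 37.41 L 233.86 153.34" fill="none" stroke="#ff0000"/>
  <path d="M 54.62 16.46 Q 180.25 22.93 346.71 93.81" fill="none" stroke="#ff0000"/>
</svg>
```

Since the viewBox matches the mm dimensions, user units are millimetres directly. The only transform is the Y-flip y_m = 232.61 − y_svg.

Shape 1 is a open polyline drawn with `<path>`. Its stroke #ff0000 means engrave at S343, F2658. After flipping Y the toolpath is (237.38,142.17) → (146.20,195.20) → (233.86,79.27).

Shape 2 is a quadratic bezier drawn with `<path>`. Its stroke #ff0000 means engrave at S343, F2658. After flipping Y the toolpath is (54.62,216.15) → (106.51,210.99) → (161.66,200.67) → (220.07,185.20) → (281.76,164.58) → (346.71,138.80).

; LightBurn 1.5.06
; GRBL device profile, absolute coords
G21
G90
G0 X237.38 Y142.17
M3 S343
G01 X146.20 Y195.20 F2658
G01 X233.86 Y79.27
M5
G0 X54.62 Y216.15
M3 S343
G01 X106.51 Y210.99 F2658
G01 X161.66 Y200.67
G01 X220.07 Y185.20
G01 X281.76 Y164.58
G01 X346.71 Y138.80
M5
G0 X0.00 Y0.00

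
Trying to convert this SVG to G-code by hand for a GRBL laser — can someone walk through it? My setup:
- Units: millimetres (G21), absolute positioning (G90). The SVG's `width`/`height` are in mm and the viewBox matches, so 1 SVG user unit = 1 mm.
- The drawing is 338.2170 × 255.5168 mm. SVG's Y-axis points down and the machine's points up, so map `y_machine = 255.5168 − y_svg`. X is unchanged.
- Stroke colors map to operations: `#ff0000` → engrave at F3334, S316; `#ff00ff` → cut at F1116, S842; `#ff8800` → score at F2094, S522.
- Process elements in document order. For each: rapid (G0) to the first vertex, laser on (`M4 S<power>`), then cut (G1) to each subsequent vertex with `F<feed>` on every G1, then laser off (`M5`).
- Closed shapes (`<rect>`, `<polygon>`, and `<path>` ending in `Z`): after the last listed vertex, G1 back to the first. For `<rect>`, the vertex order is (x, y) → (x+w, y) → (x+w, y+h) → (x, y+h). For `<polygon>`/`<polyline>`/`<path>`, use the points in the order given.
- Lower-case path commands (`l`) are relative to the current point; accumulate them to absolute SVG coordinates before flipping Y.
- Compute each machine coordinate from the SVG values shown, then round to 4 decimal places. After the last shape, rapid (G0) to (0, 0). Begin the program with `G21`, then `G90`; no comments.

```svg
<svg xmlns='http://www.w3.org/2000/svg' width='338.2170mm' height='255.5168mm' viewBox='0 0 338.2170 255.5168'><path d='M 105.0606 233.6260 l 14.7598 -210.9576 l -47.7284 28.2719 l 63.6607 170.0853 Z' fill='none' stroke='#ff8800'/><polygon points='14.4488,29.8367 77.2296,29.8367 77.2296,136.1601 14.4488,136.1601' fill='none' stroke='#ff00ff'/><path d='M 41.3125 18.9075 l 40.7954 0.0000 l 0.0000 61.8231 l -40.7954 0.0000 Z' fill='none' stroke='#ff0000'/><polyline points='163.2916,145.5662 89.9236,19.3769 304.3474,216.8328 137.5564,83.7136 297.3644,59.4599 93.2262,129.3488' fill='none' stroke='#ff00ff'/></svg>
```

G21
G90
G0 X105.0606 Y21.8908
M4 S522
G1 X119.8204 Y232.8484 F2094
G1 X72.0920 Y204.5765 F2094
G1 X135.7527 Y34.4912 F2094
G1 X105.0606 Y21.8908 F2094
M5
G0 X14.4488 Y225.6801
M4 S842
G1 X77.2296 Y225.6801 F1116
G1 X77.2296 Y119.3567 F1116
G1 X14.4488 Y119.3567 F1116
G1 X14.4488 Y225.6801 F1116
M5
G0 X41.3125 Y236.6093
M4 S316
G1 X82.1079 Y236.6093 F3334
G1 X82.1079 Y174.7862 F3334
G1 X41.3125 Y174.7862 F3334
G1 X41.3125 Y236.6093 F3334
M5
G0 X163.2916 Y109.9506
M4 S842
G1 X89.9236 Y236.1399 F1116
G1 X304.3474 Y38.6840 F1116
G1 X137.5564 Y171.8032 F1116
G1 X297.3644 Y196.0569 F1116
G1 X93.2262 Y126.1680 F1116
M5
G0 X0.0000 Y0.0000

Since the viewBox matches the mm dimensions, user units are millimetres directly. The only transform is the Y-flip y_m = 255.5168 − y_svg.

Shape 1 is a closed polygon drawn with `<path>`. Its stroke #ff8800 means score at S522, F2094. After flipping Y the toolpath is (105.0606,21.8908) → (119.8204,232.8484) → (72.0920,204.5765) → (135.7527,34.4912) → (105.0606,21.8908), returning to the start.

Shape 2 is a rectangle drawn with `<polygon>`. Its stroke #ff00ff means cut at S842, F1116. After flipping Y the toolpath is (14.4488,225.6801) → (77.2296,225.6801) → (77.2296,119.3567) → (14.4488,119.3567) → (14.4488,225.6801), returning to the start.

Shape 3 is a rectangle drawn with `<path>`. Its stroke #ff0000 means engrave at S316, F3334. After flipping Y the toolpath is (41.3125,236.6093) → (82.1079,236.6093) → (82.1079,174.7862) → (41.3125,174.7862) → (41.3125,236.6093), returning to the start.

Shape 4 is a open polyline drawn with `<polyline>`. Its stroke #ff00ff means cut at S842, F1116. After flipping Y the toolpath is (163.2916,109.9506) → (89.9236,236.1399) → (304.3474,38.6840) → (137.5564,171.8032) → (297.3644,196.0569) → (93.2262,126.1680).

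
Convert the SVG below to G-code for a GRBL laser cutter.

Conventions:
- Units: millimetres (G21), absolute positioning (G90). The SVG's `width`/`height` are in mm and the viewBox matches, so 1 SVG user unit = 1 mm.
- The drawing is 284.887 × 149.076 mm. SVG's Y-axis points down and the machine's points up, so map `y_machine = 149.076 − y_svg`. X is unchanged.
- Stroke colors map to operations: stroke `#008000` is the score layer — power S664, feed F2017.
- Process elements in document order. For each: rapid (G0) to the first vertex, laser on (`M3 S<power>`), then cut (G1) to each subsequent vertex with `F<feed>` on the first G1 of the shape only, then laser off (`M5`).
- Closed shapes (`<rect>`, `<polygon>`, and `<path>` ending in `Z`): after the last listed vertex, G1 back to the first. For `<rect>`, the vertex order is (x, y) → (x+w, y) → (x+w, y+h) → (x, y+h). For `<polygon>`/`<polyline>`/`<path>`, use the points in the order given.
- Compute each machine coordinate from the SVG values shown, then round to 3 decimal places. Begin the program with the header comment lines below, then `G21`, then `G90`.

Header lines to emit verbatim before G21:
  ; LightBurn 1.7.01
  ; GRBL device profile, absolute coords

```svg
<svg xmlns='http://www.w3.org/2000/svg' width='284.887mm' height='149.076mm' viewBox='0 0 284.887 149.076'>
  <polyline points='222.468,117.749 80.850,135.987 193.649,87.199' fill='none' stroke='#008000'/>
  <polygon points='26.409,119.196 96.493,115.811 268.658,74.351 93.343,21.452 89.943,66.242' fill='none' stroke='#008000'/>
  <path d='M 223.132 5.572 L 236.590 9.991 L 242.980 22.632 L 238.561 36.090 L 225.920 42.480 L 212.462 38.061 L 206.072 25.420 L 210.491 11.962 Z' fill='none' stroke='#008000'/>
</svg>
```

; LightBurn 1.7.01
; GRBL device profile, absolute coords
G21
G90
G0 X222.468 Y31.327
M3 S664
G1 X80.850 Y13.089 F2017
G1 X193.649 Y61.877
M5
G0 X26.409 Y29.880
M3 S664
G1 X96.493 Y33.265 F2017
G1 X268.658 Y74.725
G1 X93.343 Y127.624
G1 X89.943 Y82.834
G1 X26.409 Y29.880
M5
G0 X223.132 Y143.504
M3 S664
G1 X236.590 Y139.085 F2017
G1 X242.980 Y126.444
G1 X238.561 Y112.986
G1 X225.920 Y106.596
G1 X212.462 Y111.015
G1 X206.072 Y123.656
G1 X210.491 Y137.114
G1 X223.132 Y143.504
M5

viewBox `0 0 284.887 149.076` with mm width/height → 1 unit = 1 mm. Flip: y_m = 149.076 − y_svg.

**Shape 1** — `<polyline>` open polyline, stroke `#008000` → score (S664, F2017). Machine vertices: (222.468,31.327) → (80.850,13.089) → (193.649,61.877). Open path.

**Shape 2** — `<polygon>` closed polygon, stroke `#008000` → score (S664, F2017). Machine vertices: (26.409,29.880) → (96.493,33.265) → (268.658,74.725) → (93.343,127.624) → (89.943,82.834) → (26.409,29.880). Closed: final G1 returns to the first vertex.

**Shape 3** — `<path>` regular polygon, stroke `#008000` → score (S664, F2017). Machine vertices: (223.132,143.504) → (236.590,139.085) → (242.980,126.444) → (238.561,112.986) → (225.920,106.596) → (212.462,111.015) → (206.072,123.656) → (210.491,137.114) → (223.132,143.504). Closed: final G1 returns to the first vertex.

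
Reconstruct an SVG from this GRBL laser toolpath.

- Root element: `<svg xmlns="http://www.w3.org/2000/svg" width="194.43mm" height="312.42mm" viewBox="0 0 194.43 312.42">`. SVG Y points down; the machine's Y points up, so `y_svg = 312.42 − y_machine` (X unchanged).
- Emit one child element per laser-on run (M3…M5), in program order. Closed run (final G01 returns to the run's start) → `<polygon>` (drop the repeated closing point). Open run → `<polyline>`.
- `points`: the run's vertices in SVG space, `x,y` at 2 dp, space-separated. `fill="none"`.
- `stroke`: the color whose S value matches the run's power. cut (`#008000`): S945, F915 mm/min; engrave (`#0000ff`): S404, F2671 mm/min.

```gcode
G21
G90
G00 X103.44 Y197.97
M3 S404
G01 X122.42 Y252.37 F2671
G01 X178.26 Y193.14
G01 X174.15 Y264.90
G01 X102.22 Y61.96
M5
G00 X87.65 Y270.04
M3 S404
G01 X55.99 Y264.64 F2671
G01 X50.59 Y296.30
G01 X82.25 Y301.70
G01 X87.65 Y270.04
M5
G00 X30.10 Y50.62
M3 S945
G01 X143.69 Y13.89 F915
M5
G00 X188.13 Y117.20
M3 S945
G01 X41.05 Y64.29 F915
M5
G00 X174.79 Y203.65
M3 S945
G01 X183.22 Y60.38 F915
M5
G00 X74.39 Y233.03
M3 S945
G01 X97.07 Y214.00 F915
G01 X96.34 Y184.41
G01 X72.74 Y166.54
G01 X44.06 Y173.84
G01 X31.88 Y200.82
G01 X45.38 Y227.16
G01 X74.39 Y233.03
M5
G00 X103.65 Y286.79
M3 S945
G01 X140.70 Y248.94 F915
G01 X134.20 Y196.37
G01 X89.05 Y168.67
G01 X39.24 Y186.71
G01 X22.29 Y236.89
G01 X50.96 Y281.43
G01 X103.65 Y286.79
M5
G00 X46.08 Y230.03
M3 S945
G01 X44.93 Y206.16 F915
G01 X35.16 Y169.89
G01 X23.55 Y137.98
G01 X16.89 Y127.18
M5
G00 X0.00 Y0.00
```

y_svg = 312.42 − y_m.

[1] S404→`#0000ff` (engrave); open run; points: 103.44,114.45 122.42,60.05 178.26,119.28 174.15,47.52 102.22,250.46

[2] S404→`#0000ff` (engrave); closed run; points: 87.65,42.38 55.99,47.78 50.59,16.12 82.25,10.72

[3] S945→`#008000` (cut); open run; points: 30.10,261.80 143.69,298.53

[4] S945→`#008000` (cut); open run; points: 188.13,195.22 41.05,248.13

[5] S945→`#008000` (cut); open run; points: 174.79,108.77 183.22,252.04

[6] S945→`#008000` (cut); closed run; points: 74.39,79.39 97.07,98.42 96.34,128.01 72.74,145.88 44.06,138.58 31.88,111.60 45.38,85.26

[7] S945→`#008000` (cut); closed run; points: 103.65,25.63 140.70,63.48 134.20,116.05 89.05,143.75 39.24,125.71 22.29,75.53 50.96,30.99

[8] S945→`#008000` (cut); open run; points: 46.08,82.39 44.93,106.26 35.16,142.53 23.55,174.44 16.89,185.24

<svg xmlns="http://www.w3.org/2000/svg" width="194.43mm" height="312.42mm" viewBox="0 0 194.43 312.42">
  <polyline points="103.44,114.45 122.42,60.05 178.26,119.28 174.15,47.52 102.22,250.46" fill="none" stroke="#0000ff"/>
  <polygon points="87.65,42.38 55.99,47.78 50.59,16.12 82.25,10.72" fill="none" stroke="#0000ff"/>
  <polyline points="30.10,261.80 143.69,298.53" fill="none" stroke="#008000"/>
  <polyline points="188.13,195.22 41.05,248.13" fill="none" stroke="#008000"/>
  <polyline points="174.79,108.77 183.22,252.04" fill="none" stroke="#008000"/>
  <polygon points="74.39,79.39 97.07,98.42 96.34,128.01 72.74,145.88 44.06,138.58 31.88,111.60 45.38,85.26" fill="none" stroke="#008000"/>
  <polygon points="103.65,25.63 140.70,63.48 134.20,116.05 89.05,143.75 39.24,125.71 22.29,75.53 50.96,30.99" fill="none" stroke="#008000"/>
  <polyline points="46.08,82.39 44.93,106.26 35.16,142.53 23.55,174.44 16.89,185.24" fill="none" stroke="#008000"/>
</svg>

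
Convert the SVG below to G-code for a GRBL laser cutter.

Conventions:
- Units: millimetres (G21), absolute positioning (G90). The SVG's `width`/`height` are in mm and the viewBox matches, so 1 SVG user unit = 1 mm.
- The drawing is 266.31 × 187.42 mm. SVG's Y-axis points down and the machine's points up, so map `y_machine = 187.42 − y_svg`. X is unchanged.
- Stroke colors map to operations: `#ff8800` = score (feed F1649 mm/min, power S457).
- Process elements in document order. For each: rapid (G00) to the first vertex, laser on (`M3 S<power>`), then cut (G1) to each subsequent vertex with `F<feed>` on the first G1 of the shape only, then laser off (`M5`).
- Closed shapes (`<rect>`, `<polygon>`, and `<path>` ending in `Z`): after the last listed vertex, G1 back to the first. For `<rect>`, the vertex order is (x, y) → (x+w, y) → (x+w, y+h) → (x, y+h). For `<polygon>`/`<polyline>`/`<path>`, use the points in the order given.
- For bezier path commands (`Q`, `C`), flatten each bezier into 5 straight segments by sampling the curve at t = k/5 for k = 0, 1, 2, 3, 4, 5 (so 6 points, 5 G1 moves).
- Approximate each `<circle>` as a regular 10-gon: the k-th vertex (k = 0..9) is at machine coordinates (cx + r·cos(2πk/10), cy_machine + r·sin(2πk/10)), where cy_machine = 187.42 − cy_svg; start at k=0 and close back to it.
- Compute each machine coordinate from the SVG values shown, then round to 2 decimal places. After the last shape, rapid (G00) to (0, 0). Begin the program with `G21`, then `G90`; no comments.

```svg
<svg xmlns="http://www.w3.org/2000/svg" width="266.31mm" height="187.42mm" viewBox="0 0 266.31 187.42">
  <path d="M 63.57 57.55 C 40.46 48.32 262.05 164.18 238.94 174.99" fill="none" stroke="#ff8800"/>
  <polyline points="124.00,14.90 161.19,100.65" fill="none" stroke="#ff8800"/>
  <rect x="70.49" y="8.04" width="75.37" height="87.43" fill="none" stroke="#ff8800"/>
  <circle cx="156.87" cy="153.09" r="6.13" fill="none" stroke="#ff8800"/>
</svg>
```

viewBox `0 0 266.31 187.42` with mm width/height → 1 unit = 1 mm. Flip: y_m = 187.42 − y_svg.

**Shape 1** — `<path>` cubic bezier, stroke `#ff8800` → score (S457, F1649). Control points (SVG): P0=(63.57,57.55), P1=(40.46,48.32), P2=(262.05,164.18), P3=(238.94,174.99); sampled at t=k/5. Machine vertices: (63.57,129.87) → (75.15,122.24) → (121.97,95.63) → (180.54,61.10) → (227.36,29.68) → (238.94,12.43). Open path.

**Shape 2** — `<polyline>` line segment, stroke `#ff8800` → score (S457, F1649). Machine vertices: (124.00,172.52) → (161.19,86.77). Open path.

**Shape 3** — `<rect>` rectangle, stroke `#ff8800` → score (S457, F1649). Machine vertices: (70.49,179.38) → (145.86,179.38) → (145.86,91.95) → (70.49,91.95) → (70.49,179.38). Closed: final G1 returns to the first vertex.

**Shape 4** — `<circle>` circle, stroke `#ff8800` → score (S457, F1649). Machine vertices: (163.00,34.33) → (161.83,37.93) → (158.76,40.16) → (154.98,40.16) → (151.91,37.93) → (150.74,34.33) → (151.91,30.73) → (154.98,28.50) → (158.76,28.50) → (161.83,30.73) → (163.00,34.33). Closed: final G1 returns to the first vertex.

G21
G90
G00 X63.57 Y129.87
M3 S457
G1 X75.15 Y122.24 F1649
G1 X121.97 Y95.63
G1 X180.54 Y61.10
G1 X227.36 Y29.68
G1 X238.94 Y12.43
M5
G00 X124.00 Y172.52
M3 S457
G1 X161.19 Y86.77 F1649
M5
G00 X70.49 Y179.38
M3 S457
G1 X145.86 Y179.38 F1649
G1 X145.86 Y91.95
G1 X70.49 Y91.95
G1 X70.49 Y179.38
M5
G00 X163.00 Y34.33
M3 S457
G1 X161.83 Y37.93 F1649
G1 X158.76 Y40.16
G1 X154.98 Y40.16
G1 X151.91 Y37.93
G1 X150.74 Y34.33
G1 X151.91 Y30.73
G1 X154.98 Y28.50
G1 X158.76 Y28.50
G1 X161.83 Y30.73
G1 X163.00 Y34.33
M5
G00 X0.00 Y0.00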